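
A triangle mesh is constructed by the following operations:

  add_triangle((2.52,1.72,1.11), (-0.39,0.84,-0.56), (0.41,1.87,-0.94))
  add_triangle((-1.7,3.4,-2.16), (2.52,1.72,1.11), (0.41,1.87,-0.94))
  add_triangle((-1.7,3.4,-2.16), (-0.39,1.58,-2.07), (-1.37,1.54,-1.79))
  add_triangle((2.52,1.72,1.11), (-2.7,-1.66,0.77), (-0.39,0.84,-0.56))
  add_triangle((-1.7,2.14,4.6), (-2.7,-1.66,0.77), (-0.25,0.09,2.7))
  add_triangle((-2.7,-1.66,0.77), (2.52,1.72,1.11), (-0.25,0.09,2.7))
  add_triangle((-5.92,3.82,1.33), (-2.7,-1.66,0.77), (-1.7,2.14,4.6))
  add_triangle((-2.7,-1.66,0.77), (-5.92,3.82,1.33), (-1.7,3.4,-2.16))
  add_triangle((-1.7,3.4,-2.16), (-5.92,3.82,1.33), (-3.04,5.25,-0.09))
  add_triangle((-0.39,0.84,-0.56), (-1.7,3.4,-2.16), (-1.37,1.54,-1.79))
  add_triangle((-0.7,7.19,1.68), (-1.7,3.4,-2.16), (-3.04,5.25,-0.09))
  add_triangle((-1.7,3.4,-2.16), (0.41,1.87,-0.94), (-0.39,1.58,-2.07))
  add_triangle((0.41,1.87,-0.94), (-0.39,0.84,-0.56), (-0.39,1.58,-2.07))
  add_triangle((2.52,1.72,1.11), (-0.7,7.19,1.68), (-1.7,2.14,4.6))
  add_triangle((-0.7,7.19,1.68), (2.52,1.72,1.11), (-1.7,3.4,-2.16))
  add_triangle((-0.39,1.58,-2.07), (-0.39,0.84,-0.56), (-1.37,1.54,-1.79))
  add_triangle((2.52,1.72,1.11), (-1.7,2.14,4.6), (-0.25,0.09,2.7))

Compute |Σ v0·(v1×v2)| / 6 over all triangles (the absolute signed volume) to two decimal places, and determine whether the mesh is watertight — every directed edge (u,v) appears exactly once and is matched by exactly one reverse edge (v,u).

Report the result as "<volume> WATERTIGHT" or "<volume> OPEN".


Per-triangle v0·(v1×v2)/6:
  t1: -0.2614
  t2: +1.2038
  t3: +0.5465
  t4: -0.9401
  t5: +3.3165
  t6: -0.0013
  t7: +14.3277
  t8: +8.1616
  t9: +6.4909
  t10: -0.0228
  t11: +6.7932
  t12: +0.8689
  t13: -0.1967
  t14: +14.4696
  t15: +8.3530
  t16: -0.1299
  t17: +3.3097
Σ = +66.2891 → |volume| = 66.29

Directed edges: 51 total; 7 unmatched, e.g. (-2.7,-1.66,0.77)→(-0.39,0.84,-0.56) → open.

66.29 OPEN


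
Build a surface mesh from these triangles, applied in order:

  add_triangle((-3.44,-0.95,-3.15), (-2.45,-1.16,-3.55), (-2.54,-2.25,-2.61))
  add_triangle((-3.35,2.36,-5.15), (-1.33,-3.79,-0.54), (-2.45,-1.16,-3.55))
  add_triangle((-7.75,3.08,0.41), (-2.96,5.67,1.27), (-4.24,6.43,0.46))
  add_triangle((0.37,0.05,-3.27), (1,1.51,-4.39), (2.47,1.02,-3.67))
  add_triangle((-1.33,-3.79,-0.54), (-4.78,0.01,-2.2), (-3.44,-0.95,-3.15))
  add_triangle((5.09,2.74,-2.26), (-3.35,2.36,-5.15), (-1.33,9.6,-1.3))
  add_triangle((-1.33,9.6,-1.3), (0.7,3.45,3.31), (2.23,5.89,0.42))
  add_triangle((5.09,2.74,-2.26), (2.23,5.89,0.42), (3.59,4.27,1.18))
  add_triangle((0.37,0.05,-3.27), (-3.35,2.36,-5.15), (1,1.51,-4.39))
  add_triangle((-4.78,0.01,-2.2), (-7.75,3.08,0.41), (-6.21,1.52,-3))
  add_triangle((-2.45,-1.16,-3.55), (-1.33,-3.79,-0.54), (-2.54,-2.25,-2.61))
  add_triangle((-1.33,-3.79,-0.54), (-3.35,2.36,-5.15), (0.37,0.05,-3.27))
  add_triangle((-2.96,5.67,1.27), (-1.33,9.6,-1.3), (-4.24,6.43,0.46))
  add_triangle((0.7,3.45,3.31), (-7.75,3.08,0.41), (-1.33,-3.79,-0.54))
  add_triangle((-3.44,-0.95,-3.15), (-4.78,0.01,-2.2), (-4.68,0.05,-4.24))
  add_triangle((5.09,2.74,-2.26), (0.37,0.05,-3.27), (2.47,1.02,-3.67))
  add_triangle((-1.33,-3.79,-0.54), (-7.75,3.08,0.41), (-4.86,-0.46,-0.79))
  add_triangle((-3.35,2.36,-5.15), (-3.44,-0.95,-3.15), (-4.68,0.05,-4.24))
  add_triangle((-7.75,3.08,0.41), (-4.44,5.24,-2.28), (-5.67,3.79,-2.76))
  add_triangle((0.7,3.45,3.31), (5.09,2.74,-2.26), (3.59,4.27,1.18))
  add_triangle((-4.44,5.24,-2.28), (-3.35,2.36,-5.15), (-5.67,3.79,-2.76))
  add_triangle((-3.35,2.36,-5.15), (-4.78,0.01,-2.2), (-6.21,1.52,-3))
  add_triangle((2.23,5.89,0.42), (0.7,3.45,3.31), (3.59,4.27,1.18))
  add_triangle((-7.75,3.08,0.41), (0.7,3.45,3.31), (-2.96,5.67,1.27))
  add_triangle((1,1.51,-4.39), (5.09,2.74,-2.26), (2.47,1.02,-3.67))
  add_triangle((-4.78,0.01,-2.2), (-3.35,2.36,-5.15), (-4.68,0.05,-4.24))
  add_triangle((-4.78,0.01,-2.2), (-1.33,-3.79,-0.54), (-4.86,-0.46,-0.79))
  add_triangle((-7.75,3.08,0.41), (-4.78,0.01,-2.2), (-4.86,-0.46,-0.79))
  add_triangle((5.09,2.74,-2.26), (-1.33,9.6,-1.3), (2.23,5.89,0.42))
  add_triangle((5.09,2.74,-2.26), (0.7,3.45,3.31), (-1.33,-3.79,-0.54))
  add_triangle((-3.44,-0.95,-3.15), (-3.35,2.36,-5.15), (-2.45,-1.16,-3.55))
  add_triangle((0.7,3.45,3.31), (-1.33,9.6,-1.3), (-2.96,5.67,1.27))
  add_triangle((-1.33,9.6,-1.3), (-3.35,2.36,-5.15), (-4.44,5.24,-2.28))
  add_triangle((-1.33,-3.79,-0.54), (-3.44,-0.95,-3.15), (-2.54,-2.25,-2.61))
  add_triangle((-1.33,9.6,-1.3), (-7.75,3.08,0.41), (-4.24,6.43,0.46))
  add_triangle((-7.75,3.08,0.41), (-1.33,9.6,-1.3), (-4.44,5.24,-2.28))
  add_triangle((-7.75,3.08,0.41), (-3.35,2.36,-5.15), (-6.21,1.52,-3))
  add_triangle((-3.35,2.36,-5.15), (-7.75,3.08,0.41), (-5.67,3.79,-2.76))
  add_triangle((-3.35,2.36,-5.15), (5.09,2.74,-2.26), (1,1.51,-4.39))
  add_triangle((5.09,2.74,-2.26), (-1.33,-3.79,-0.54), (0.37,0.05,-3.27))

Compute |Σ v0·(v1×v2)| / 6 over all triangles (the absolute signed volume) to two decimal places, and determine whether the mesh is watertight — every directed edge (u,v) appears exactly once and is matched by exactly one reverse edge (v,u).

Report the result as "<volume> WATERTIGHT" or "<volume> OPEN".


Per-triangle v0·(v1×v2)/6:
  t1: +1.0812
  t2: -1.8533
  t3: +5.4559
  t4: +1.3514
  t5: +4.7890
  t6: +51.4094
  t7: +16.1137
  t8: +8.2396
  t9: +3.7183
  t10: +5.1209
  t11: +0.7881
  t12: +9.8705
  t13: +6.2902
  t14: +15.7310
  t15: +1.6409
  t16: -0.4901
  t17: +3.9555
  t18: +1.6884
  t19: +8.7450
  t20: -0.0521
  t21: +7.5431
  t22: +4.0660
  t23: +6.4565
  t24: +14.0654
  t25: +3.1577
  t26: +3.7948
  t27: +4.3447
  t28: +5.0211
  t29: +19.8618
  t30: +6.4950
  t31: +3.0380
  t32: +16.9822
  t33: +21.1087
  t34: +1.1594
  t35: +11.1604
  t36: +23.3159
  t37: +10.9455
  t38: +6.5079
  t39: +8.4655
  t40: +7.9561
Σ = +329.0389 → |volume| = 329.04

Directed edges: 120 total, each appears once with its reverse present → watertight.

329.04 WATERTIGHT


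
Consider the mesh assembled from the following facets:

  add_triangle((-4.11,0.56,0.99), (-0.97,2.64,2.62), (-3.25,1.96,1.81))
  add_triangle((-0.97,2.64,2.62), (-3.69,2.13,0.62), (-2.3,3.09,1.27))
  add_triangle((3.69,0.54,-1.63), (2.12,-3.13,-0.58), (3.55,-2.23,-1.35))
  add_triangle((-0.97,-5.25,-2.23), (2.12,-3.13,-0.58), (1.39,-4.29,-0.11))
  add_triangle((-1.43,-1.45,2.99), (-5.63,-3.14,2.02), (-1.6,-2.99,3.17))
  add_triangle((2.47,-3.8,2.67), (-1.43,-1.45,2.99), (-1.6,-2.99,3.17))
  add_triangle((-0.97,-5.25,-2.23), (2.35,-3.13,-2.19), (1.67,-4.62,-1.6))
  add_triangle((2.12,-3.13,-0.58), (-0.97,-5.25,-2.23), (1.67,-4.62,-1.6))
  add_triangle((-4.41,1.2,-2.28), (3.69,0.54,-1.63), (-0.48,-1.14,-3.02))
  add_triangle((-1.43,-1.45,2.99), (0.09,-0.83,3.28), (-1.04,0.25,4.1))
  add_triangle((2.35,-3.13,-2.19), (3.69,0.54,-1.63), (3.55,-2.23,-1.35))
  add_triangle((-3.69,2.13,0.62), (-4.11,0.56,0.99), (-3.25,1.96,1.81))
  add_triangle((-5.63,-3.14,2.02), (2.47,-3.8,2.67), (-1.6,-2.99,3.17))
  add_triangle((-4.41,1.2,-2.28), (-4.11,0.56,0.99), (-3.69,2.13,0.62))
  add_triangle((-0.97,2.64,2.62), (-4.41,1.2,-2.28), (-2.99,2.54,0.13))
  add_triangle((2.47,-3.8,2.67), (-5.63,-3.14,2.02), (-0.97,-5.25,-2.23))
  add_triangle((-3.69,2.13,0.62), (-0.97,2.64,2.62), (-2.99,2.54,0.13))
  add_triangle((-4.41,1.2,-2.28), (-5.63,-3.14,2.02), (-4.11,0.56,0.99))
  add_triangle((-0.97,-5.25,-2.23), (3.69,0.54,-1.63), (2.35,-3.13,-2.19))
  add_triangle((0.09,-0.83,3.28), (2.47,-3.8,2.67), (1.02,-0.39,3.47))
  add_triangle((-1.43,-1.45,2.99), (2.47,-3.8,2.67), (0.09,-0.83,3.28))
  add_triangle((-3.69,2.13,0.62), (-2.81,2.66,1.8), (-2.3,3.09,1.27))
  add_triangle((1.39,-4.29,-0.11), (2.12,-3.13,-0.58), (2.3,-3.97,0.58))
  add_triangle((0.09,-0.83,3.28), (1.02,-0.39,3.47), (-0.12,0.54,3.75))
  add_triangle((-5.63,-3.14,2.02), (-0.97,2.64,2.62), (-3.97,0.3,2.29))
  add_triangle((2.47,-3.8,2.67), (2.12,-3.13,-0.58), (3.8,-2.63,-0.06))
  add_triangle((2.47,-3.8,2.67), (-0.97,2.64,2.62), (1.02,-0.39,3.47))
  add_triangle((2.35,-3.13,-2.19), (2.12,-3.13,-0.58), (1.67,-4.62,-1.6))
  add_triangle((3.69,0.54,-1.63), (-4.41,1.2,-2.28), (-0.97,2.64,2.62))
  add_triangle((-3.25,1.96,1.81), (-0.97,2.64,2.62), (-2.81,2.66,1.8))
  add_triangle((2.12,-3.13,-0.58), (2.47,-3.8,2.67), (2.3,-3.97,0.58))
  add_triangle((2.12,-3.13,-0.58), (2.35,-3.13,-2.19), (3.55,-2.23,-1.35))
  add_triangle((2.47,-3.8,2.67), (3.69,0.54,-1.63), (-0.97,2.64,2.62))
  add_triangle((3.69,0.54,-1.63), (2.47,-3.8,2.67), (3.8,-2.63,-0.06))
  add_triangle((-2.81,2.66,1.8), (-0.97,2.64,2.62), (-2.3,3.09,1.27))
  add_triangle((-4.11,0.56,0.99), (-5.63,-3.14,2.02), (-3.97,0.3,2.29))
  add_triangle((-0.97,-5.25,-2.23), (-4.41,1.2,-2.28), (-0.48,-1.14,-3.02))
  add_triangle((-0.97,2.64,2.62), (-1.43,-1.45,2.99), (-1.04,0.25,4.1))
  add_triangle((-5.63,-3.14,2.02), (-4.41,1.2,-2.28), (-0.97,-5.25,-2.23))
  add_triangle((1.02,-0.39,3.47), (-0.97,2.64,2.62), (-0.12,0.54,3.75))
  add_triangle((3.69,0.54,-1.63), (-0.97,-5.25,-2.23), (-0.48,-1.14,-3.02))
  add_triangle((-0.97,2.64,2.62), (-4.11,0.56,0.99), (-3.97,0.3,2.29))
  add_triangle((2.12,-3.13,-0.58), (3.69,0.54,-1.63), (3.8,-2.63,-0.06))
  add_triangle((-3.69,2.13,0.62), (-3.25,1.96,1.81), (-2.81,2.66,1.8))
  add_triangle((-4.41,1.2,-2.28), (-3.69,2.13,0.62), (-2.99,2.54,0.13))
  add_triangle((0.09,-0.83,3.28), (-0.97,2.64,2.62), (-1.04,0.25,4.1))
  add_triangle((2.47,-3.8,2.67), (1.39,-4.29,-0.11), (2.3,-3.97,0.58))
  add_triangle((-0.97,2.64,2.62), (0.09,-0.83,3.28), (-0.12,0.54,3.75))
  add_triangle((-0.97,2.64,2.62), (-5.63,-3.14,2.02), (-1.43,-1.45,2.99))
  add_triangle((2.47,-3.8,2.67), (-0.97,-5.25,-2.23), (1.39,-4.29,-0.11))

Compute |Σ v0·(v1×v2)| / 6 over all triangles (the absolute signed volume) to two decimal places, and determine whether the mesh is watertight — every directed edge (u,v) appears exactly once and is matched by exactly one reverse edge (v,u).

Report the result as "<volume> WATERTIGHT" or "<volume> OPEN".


Per-triangle v0·(v1×v2)/6:
  t1: +0.7155
  t2: -1.5328
  t3: +0.1412
  t4: +2.6112
  t5: +3.2860
  t6: +2.8173
  t7: +2.8287
  t8: +0.7994
  t9: +6.4497
  t10: +1.5011
  t11: +2.4139
  t12: +1.4243
  t13: +5.6122
  t14: +3.6151
  t15: -1.0342
  t16: +28.2384
  t17: +1.7065
  t18: +8.6727
  t19: +2.0610
  t20: +2.2190
  t21: +3.4910
  t22: +0.8752
  t23: +0.9013
  t24: +0.8122
  t25: +2.7762
  t26: +3.5763
  t27: -0.6624
  t28: +1.3148
  t29: +9.7209
  t30: +0.8259
  t31: +0.6134
  t32: +1.6006
  t33: +12.0436
  t34: +3.2272
  t35: +1.0183
  t36: +3.4600
  t37: +9.6193
  t38: +1.4788
  t39: +25.9186
  t40: +1.1068
  t41: +8.4043
  t42: +2.6850
  t43: +2.7260
  t44: +0.7382
  t45: +1.8206
  t46: +1.3477
  t47: +1.4019
  t48: +0.4456
  t49: +8.7842
  t50: +3.4293
Σ = +190.0472 → |volume| = 190.05

Directed edges: 150 total, each appears once with its reverse present → watertight.

190.05 WATERTIGHT


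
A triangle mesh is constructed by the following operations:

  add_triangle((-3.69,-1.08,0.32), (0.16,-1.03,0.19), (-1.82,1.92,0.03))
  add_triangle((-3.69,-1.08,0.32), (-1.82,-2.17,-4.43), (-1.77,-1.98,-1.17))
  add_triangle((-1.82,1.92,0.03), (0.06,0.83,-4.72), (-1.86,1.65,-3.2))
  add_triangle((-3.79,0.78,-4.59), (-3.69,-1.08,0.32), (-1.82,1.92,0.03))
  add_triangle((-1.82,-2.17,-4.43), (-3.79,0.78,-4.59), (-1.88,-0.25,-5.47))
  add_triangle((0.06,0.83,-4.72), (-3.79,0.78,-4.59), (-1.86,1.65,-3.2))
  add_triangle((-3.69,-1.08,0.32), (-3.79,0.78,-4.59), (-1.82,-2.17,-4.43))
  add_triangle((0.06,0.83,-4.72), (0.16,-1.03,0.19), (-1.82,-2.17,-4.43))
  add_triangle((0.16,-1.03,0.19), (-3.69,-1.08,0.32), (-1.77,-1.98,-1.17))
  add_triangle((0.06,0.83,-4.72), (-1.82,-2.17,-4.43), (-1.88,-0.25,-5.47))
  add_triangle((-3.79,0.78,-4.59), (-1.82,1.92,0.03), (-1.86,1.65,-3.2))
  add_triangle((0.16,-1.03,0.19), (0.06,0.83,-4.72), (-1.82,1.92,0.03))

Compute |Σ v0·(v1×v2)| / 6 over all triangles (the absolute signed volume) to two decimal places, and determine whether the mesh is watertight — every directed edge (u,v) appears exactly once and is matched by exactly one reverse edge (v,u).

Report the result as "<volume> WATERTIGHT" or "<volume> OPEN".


Per-triangle v0·(v1×v2)/6:
  t1: +0.2229
  t2: +2.7922
  t3: +1.3223
  t4: +7.2708
  t5: +4.2369
  t6: +3.3322
  t7: +10.2835
  t8: +1.8478
  t9: +1.0598
  t10: +2.7339
  t11: +2.7132
  t12: -1.1806
Σ = +36.6349 → |volume| = 36.63

Directed edges: 36 total; 6 unmatched, e.g. (-1.82,-2.17,-4.43)→(-1.77,-1.98,-1.17) → open.

36.63 OPEN


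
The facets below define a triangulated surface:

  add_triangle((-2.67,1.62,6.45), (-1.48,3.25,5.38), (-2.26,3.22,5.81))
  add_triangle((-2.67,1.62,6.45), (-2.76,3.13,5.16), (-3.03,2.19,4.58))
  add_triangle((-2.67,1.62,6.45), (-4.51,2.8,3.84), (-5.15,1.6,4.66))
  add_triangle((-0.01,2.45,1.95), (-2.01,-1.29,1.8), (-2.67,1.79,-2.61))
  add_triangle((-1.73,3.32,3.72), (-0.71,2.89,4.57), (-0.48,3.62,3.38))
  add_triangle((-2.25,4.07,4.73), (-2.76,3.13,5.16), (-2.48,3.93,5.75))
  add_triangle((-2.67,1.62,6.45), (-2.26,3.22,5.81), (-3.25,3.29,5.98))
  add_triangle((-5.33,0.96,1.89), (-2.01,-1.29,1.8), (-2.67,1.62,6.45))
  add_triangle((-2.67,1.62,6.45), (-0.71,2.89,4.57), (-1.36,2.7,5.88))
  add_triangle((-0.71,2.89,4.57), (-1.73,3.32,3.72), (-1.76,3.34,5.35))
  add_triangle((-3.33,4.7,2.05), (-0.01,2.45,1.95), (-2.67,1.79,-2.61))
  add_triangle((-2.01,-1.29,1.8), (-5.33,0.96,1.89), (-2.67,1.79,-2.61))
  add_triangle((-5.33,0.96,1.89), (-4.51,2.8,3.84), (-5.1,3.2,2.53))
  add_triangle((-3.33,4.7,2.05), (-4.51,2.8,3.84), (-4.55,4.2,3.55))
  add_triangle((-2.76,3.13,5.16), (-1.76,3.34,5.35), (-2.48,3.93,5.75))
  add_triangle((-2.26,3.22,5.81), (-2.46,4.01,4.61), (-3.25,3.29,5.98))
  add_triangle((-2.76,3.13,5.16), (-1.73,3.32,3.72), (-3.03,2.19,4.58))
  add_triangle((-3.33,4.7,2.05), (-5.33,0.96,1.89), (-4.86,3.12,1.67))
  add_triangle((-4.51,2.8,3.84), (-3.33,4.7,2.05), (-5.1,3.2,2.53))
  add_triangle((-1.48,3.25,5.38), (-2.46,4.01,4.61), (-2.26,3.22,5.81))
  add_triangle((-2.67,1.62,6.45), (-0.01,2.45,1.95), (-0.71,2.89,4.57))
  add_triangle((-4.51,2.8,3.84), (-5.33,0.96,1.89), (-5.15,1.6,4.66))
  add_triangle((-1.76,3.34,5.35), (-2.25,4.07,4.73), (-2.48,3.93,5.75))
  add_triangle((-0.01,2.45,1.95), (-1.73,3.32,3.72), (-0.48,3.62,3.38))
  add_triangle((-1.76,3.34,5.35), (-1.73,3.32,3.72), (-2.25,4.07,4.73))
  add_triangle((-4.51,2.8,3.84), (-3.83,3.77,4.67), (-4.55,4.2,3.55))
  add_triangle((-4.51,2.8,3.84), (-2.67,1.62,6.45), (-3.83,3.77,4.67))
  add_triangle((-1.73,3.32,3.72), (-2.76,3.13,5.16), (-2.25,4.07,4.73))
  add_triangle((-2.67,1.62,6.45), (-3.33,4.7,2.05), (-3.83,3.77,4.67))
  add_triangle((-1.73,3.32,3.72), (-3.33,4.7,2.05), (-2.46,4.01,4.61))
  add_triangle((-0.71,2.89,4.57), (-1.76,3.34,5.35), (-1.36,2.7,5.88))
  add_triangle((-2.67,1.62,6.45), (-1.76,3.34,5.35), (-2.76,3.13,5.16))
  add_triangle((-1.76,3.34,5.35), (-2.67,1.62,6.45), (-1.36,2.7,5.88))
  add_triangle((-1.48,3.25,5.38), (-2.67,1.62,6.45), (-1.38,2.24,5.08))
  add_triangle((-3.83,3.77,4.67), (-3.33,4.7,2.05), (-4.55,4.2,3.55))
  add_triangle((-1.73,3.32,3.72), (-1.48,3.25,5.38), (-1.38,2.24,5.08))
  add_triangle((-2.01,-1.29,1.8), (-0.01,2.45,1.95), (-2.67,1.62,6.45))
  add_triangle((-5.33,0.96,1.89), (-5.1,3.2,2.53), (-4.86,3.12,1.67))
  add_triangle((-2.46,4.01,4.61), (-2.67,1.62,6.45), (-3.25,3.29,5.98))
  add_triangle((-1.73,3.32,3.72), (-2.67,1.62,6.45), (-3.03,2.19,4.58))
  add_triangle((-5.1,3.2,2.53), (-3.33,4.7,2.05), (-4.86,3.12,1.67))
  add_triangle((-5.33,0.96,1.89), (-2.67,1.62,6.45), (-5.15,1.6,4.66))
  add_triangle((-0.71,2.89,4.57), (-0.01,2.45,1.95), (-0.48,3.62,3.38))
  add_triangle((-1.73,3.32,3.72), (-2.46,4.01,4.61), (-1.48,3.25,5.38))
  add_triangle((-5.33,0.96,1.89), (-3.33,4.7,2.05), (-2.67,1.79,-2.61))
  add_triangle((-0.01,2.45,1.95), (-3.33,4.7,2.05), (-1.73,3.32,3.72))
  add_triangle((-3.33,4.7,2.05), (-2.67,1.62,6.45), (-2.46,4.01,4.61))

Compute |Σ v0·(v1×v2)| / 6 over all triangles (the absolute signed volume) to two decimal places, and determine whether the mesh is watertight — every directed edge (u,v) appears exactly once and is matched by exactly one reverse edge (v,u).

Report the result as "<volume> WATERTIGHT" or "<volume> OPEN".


69.75 OPEN

Per-triangle v0·(v1×v2)/6:
  t1: +1.1179
  t2: +1.5385
  t3: +5.0070
  t4: -6.3936
  t5: +1.3342
  t6: +0.5086
  t7: +1.7449
  t8: +9.1765
  t9: -0.4576
  t10: +0.7224
  t11: +3.6162
  t12: +3.9553
  t13: +3.2672
  t14: +0.1705
  t15: +0.3703
  t16: +1.3174
  t17: +0.3993
  t18: -1.9275
  t19: +3.5664
  t20: +1.0366
  t21: -0.9972
  t22: +3.6653
  t23: +0.3755
  t24: +0.1449
  t25: +0.1131
  t26: +1.7955
  t27: +4.4105
  t28: -0.0122
  t29: +1.6062
  t30: +0.7162
  t31: +0.7058
  t32: +2.2355
  t33: +1.7071
  t34: +0.7013
  t35: +2.1714
  t36: -0.5083
  t37: -1.1725
  t38: +1.5469
  t39: -1.3144
  t40: -2.6960
  t41: +1.6680
  t42: +0.4197
  t43: +0.2890
  t44: +0.3702
  t45: +13.9659
  t46: +2.6418
  t47: +5.1261
Σ = +69.7458 → |volume| = 69.75

Directed edges: 141 total; 3 unmatched, e.g. (-2.67,1.62,6.45)→(-1.38,2.24,5.08) → open.


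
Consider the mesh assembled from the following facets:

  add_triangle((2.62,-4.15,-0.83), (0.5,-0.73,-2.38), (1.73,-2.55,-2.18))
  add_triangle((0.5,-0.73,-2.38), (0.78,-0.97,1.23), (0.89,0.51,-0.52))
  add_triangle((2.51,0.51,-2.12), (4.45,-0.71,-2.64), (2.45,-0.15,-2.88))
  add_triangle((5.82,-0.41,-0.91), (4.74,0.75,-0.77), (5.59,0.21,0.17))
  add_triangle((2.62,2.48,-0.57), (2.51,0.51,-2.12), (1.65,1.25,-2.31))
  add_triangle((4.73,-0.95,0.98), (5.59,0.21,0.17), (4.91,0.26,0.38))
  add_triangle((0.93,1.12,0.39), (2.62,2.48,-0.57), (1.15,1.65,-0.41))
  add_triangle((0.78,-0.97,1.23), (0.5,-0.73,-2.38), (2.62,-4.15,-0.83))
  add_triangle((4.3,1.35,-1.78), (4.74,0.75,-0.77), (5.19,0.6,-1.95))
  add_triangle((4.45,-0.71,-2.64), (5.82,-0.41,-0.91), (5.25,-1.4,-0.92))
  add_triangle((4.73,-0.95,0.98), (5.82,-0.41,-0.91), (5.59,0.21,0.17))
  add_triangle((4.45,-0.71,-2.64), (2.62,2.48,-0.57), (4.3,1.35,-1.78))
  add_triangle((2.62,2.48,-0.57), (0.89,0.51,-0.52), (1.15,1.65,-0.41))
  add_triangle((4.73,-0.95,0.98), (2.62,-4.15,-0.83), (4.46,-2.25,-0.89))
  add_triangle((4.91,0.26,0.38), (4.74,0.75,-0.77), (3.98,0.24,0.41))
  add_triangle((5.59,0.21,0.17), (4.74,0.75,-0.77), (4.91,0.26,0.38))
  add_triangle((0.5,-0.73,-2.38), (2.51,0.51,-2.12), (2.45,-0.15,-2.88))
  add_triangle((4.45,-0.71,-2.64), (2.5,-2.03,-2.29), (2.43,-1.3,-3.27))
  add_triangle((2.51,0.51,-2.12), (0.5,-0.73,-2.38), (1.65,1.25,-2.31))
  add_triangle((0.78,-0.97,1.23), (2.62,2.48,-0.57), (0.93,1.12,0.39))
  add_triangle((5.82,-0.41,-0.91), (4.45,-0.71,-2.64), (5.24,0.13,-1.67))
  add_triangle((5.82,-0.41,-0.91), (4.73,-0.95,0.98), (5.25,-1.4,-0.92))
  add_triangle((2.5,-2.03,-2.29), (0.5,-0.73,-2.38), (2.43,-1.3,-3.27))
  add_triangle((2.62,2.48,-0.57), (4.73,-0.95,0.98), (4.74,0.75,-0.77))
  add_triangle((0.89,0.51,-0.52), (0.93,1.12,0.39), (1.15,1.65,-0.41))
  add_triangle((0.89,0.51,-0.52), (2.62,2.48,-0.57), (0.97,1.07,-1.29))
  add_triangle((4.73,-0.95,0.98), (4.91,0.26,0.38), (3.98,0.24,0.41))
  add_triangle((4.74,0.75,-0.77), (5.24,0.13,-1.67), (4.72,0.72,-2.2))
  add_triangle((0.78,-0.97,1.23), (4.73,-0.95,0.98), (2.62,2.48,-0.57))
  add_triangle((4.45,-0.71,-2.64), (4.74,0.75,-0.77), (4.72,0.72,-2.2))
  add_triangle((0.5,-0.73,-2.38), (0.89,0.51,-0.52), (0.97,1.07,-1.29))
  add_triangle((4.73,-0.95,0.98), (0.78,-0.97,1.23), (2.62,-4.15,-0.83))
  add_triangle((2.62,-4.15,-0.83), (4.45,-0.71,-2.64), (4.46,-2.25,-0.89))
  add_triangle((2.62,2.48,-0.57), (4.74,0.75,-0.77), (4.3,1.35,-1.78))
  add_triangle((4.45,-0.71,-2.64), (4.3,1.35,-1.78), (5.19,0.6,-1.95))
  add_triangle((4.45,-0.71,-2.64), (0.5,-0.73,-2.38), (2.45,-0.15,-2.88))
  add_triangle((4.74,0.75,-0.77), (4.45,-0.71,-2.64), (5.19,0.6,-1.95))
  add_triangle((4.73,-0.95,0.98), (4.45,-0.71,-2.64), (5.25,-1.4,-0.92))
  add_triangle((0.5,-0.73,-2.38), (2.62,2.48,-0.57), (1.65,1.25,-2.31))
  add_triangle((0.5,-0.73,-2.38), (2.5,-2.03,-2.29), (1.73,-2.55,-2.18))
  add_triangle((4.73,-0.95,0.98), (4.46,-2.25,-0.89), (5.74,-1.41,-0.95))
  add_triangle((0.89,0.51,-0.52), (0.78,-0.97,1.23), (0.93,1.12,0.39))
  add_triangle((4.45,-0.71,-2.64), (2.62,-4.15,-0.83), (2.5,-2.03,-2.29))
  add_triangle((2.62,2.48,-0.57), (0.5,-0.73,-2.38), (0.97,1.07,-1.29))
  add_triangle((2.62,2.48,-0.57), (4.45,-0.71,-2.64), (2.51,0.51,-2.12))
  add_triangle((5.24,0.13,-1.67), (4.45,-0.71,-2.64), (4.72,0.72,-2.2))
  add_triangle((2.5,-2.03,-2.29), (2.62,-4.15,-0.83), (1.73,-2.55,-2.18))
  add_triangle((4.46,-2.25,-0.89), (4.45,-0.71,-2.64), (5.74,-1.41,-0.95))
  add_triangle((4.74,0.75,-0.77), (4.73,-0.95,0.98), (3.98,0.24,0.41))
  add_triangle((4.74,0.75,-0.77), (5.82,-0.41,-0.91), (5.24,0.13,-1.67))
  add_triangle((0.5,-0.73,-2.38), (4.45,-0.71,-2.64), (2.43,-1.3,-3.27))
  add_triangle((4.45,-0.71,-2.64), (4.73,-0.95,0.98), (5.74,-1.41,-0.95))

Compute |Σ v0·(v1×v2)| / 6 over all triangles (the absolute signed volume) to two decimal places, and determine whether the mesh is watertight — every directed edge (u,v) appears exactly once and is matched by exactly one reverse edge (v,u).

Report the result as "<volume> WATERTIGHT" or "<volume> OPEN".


46.95 WATERTIGHT

Per-triangle v0·(v1×v2)/6:
  t1: +0.1404
  t2: -0.6930
  t3: +0.8506
  t4: +1.1146
  t5: +1.3753
  t6: +0.3012
  t7: +0.1619
  t8: -0.2975
  t9: +0.7745
  t10: +1.9046
  t11: +1.6318
  t12: +0.1708
  t13: +0.1032
  t14: +3.7167
  t15: +0.0689
  t16: +0.1873
  t17: +0.2485
  t18: +1.6660
  t19: +1.0679
  t20: +0.5884
  t21: +1.2685
  t22: +1.7776
  t23: +0.6800
  t24: +2.6591
  t25: -0.1144
  t26: -0.1783
  t27: +0.1149
  t28: +0.7742
  t29: +1.8185
  t30: -1.5605
  t31: -0.2683
  t32: +3.9324
  t33: +4.0338
  t34: +1.6883
  t35: +0.8883
  t36: +1.0602
  t37: +0.9016
  t38: -1.2612
  t39: -0.7159
  t40: +0.8368
  t41: +1.9161
  t42: -0.3430
  t43: +3.1095
  t44: +0.7175
  t45: +2.0208
  t46: +1.1418
  t47: +1.2508
  t48: +2.1579
  t49: -0.8793
  t50: +0.8804
  t51: +0.5279
  t52: +1.0320
Σ = +46.9499 → |volume| = 46.95

Directed edges: 156 total, each appears once with its reverse present → watertight.


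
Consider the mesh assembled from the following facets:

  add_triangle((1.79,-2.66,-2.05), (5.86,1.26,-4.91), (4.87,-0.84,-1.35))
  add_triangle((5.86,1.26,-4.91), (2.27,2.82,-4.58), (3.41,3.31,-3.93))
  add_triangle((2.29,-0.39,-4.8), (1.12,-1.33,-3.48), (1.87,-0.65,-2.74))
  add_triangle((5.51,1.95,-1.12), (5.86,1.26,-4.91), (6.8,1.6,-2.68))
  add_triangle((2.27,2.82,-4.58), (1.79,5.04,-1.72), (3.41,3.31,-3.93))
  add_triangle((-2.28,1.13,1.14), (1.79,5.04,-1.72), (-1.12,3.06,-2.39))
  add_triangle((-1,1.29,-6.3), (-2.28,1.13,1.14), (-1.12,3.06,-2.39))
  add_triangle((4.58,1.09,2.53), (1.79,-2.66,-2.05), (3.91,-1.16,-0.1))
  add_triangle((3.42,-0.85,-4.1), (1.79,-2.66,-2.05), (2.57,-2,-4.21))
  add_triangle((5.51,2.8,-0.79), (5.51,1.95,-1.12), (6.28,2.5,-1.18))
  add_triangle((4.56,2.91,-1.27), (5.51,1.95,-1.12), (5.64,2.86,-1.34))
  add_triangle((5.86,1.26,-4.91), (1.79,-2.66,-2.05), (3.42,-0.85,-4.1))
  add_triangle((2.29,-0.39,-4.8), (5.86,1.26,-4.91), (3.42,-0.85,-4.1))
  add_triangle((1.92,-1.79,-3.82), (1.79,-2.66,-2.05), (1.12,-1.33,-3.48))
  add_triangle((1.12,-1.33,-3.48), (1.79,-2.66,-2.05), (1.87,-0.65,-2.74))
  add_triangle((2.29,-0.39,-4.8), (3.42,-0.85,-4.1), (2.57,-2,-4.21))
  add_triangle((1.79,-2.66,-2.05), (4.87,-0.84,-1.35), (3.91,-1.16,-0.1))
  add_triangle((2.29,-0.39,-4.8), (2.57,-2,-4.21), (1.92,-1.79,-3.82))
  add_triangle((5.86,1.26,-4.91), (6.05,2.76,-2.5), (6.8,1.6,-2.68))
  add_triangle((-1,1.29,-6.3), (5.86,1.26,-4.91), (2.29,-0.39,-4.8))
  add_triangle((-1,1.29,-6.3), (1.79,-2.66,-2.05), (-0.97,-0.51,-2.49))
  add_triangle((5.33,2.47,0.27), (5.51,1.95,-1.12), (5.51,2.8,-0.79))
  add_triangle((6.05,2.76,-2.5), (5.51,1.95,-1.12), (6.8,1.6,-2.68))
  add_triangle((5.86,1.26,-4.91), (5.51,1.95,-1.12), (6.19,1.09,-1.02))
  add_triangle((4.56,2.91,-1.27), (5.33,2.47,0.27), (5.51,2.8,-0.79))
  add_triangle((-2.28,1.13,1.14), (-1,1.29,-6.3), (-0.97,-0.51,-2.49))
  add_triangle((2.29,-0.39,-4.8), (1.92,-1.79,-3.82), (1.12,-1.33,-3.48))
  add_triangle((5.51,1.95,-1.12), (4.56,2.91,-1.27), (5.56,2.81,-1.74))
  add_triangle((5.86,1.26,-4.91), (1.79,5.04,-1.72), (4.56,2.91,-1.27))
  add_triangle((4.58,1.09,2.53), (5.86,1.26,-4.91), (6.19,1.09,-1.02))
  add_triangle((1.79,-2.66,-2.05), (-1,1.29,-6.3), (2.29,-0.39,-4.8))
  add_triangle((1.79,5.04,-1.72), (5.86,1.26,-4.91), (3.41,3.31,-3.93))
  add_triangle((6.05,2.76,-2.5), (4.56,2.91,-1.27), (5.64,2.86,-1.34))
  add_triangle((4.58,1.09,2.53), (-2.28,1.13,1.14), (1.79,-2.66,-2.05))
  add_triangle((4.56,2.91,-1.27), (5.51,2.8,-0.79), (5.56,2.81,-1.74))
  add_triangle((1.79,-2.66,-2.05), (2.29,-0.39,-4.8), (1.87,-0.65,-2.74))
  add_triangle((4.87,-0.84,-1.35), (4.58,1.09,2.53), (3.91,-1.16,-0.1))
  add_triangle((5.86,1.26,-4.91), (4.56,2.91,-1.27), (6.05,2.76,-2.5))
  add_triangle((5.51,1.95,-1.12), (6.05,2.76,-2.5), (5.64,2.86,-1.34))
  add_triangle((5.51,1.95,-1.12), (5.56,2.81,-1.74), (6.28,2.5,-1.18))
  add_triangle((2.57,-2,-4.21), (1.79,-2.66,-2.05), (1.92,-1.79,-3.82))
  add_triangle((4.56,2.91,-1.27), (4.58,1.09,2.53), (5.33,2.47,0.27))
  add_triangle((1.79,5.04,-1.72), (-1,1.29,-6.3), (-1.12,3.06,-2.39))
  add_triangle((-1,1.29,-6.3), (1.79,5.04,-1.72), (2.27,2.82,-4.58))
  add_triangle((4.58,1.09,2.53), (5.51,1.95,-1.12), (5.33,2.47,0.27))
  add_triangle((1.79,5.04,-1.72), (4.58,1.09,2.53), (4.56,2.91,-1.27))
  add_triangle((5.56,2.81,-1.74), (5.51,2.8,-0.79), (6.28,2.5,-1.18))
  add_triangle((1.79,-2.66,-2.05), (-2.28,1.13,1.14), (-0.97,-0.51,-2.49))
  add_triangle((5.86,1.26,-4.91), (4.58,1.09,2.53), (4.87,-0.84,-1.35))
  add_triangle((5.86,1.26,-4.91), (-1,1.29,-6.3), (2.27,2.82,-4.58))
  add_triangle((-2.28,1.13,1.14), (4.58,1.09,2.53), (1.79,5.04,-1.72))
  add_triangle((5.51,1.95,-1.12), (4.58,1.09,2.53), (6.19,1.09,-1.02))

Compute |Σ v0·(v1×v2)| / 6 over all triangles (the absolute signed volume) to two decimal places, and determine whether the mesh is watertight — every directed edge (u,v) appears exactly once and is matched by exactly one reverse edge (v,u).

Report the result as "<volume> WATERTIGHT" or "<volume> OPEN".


Per-triangle v0·(v1×v2)/6:
  t1: +9.1341
  t2: +4.2963
  t3: -0.6562
  t4: -1.7845
  t5: +3.8061
  t6: +5.8590
  t7: +5.5822
  t8: +0.4742
  t9: +1.4999
  t10: +0.0088
  t11: -0.0418
  t12: +2.8191
  t13: +3.3974
  t14: +0.5352
  t15: -1.3359
  t16: +1.7095
  t17: +2.4901
  t18: +0.5352
  t19: +3.9544
  t20: +10.3866
  t21: +4.1239
  t22: +0.8796
  t23: +1.6784
  t24: +3.9369
  t25: +0.4280
  t26: +3.4581
  t27: +0.7212
  t28: -0.4605
  t29: +12.0119
  t30: -1.9267
  t31: +6.8198
  t32: +4.3234
  t33: +0.6510
  t34: +1.7725
  t35: +0.5219
  t36: +0.8450
  t37: +2.9989
  t38: +1.2066
  t39: +0.8978
  t40: +0.2301
  t41: +0.4780
  t42: +0.2500
  t43: +9.2139
  t44: +10.6746
  t45: +2.5150
  t46: +9.5717
  t47: +0.5946
  t48: +1.5694
  t49: +12.0166
  t50: +12.3201
  t51: +11.9095
  t52: +3.3821
Σ = +172.2832 → |volume| = 172.28

Directed edges: 156 total, each appears once with its reverse present → watertight.

172.28 WATERTIGHT


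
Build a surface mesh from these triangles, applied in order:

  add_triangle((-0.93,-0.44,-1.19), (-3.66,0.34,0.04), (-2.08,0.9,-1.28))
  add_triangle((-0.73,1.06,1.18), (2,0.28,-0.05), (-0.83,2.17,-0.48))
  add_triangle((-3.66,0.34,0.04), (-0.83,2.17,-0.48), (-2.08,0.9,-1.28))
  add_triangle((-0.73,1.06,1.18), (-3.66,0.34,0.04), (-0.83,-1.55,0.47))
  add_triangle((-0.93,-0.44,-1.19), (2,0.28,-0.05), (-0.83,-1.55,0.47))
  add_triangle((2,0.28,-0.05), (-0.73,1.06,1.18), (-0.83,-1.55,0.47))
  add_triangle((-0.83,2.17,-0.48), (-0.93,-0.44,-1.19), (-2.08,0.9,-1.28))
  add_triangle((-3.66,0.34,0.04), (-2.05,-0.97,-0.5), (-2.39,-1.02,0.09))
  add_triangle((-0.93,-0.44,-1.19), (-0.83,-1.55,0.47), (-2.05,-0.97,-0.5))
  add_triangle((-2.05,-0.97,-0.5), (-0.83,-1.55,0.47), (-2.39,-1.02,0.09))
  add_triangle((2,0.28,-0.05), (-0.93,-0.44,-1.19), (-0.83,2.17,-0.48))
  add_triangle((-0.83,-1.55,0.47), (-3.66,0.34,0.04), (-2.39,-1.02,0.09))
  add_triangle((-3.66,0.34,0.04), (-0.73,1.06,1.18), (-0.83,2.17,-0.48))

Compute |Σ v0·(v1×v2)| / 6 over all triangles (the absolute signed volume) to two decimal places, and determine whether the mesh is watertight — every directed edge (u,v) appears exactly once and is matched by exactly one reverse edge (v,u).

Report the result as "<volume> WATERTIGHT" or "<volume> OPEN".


Per-triangle v0·(v1×v2)/6:
  t1: +0.9357
  t2: +1.0793
  t3: +1.4523
  t4: +1.4422
  t5: +0.6262
  t6: +0.7293
  t7: +0.3788
  t8: +0.4410
  t9: +0.3808
  t10: +0.2915
  t11: +0.9763
  t12: +0.2858
  t13: +1.7923
Σ = +10.8117 → |volume| = 10.81

Directed edges: 39 total; 3 unmatched, e.g. (-0.93,-0.44,-1.19)→(-3.66,0.34,0.04) → open.

10.81 OPEN


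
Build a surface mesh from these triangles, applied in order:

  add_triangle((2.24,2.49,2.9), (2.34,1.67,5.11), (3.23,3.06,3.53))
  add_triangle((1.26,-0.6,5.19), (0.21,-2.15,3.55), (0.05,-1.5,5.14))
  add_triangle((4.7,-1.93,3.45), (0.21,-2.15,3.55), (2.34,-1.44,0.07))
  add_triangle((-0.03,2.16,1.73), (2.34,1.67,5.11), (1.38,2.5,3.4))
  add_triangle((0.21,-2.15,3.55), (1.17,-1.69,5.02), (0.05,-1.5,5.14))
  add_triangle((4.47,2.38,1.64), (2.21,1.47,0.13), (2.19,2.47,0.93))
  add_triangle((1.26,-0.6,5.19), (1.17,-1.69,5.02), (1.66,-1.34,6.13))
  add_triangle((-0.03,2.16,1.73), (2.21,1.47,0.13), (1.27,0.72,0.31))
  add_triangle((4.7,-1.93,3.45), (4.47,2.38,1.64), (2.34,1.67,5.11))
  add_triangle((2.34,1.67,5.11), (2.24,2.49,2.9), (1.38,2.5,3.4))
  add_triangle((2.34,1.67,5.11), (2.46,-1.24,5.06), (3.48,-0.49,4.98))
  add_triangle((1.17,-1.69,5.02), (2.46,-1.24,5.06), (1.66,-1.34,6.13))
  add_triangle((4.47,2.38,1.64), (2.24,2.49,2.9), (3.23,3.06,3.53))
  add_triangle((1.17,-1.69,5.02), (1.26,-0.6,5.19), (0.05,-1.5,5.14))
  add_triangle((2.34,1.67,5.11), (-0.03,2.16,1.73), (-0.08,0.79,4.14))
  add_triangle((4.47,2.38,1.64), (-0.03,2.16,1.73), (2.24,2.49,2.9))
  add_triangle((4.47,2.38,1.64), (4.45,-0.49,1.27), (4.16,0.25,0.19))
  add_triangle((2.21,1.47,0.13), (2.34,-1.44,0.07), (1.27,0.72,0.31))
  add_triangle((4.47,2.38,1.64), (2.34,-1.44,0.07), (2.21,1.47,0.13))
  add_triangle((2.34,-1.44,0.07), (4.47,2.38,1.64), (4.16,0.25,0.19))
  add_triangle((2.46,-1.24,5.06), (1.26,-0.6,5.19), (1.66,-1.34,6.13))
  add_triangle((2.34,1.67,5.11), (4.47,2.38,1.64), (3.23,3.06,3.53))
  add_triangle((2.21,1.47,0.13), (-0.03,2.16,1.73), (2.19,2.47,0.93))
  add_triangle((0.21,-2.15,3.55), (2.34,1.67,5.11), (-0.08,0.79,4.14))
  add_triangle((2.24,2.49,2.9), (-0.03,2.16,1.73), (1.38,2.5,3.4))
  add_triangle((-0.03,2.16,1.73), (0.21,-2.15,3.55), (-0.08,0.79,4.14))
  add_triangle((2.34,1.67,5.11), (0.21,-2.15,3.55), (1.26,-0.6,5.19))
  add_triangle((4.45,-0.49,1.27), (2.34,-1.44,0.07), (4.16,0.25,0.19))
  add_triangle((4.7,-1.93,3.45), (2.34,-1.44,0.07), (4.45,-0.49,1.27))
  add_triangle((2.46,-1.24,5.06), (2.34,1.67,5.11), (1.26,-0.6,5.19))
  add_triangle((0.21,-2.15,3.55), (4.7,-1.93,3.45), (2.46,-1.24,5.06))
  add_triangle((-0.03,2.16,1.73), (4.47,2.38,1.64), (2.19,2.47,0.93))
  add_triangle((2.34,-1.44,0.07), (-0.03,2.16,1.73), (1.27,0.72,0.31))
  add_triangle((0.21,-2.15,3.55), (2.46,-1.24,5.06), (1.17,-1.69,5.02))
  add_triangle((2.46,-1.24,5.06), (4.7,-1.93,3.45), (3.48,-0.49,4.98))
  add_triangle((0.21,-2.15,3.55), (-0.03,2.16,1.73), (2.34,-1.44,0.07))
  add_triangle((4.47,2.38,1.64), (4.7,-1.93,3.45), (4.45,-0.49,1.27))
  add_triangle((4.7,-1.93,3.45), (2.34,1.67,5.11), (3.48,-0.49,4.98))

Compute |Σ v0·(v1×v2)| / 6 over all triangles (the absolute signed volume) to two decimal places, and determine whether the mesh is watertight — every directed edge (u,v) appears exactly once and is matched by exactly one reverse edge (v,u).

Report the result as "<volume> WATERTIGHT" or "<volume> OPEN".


60.70 WATERTIGHT

Per-triangle v0·(v1×v2)/6:
  t1: +0.6386
  t2: -1.2918
  t3: +3.9381
  t4: +0.7322
  t5: +1.0361
  t6: +0.6890
  t7: +0.1915
  t8: -0.2685
  t9: +14.5844
  t10: +1.3112
  t11: +2.6985
  t12: +0.6857
  t13: +0.1914
  t14: +1.1116
  t15: +3.0776
  t16: +1.6862
  t17: +2.3156
  t18: -0.2628
  t19: +1.5346
  t20: -1.5196
  t21: +0.5752
  t22: +3.5041
  t23: -0.0030
  t24: +4.8914
  t25: +0.6832
  t26: -0.3585
  t27: -0.3796
  t28: +1.1884
  t29: +2.4753
  t30: +3.0313
  t31: +4.6495
  t32: +1.4862
  t33: -0.7864
  t34: +0.7838
  t35: +2.8304
  t36: -4.3238
  t37: +4.8735
  t38: +2.5034
Σ = +60.7042 → |volume| = 60.70

Directed edges: 114 total, each appears once with its reverse present → watertight.


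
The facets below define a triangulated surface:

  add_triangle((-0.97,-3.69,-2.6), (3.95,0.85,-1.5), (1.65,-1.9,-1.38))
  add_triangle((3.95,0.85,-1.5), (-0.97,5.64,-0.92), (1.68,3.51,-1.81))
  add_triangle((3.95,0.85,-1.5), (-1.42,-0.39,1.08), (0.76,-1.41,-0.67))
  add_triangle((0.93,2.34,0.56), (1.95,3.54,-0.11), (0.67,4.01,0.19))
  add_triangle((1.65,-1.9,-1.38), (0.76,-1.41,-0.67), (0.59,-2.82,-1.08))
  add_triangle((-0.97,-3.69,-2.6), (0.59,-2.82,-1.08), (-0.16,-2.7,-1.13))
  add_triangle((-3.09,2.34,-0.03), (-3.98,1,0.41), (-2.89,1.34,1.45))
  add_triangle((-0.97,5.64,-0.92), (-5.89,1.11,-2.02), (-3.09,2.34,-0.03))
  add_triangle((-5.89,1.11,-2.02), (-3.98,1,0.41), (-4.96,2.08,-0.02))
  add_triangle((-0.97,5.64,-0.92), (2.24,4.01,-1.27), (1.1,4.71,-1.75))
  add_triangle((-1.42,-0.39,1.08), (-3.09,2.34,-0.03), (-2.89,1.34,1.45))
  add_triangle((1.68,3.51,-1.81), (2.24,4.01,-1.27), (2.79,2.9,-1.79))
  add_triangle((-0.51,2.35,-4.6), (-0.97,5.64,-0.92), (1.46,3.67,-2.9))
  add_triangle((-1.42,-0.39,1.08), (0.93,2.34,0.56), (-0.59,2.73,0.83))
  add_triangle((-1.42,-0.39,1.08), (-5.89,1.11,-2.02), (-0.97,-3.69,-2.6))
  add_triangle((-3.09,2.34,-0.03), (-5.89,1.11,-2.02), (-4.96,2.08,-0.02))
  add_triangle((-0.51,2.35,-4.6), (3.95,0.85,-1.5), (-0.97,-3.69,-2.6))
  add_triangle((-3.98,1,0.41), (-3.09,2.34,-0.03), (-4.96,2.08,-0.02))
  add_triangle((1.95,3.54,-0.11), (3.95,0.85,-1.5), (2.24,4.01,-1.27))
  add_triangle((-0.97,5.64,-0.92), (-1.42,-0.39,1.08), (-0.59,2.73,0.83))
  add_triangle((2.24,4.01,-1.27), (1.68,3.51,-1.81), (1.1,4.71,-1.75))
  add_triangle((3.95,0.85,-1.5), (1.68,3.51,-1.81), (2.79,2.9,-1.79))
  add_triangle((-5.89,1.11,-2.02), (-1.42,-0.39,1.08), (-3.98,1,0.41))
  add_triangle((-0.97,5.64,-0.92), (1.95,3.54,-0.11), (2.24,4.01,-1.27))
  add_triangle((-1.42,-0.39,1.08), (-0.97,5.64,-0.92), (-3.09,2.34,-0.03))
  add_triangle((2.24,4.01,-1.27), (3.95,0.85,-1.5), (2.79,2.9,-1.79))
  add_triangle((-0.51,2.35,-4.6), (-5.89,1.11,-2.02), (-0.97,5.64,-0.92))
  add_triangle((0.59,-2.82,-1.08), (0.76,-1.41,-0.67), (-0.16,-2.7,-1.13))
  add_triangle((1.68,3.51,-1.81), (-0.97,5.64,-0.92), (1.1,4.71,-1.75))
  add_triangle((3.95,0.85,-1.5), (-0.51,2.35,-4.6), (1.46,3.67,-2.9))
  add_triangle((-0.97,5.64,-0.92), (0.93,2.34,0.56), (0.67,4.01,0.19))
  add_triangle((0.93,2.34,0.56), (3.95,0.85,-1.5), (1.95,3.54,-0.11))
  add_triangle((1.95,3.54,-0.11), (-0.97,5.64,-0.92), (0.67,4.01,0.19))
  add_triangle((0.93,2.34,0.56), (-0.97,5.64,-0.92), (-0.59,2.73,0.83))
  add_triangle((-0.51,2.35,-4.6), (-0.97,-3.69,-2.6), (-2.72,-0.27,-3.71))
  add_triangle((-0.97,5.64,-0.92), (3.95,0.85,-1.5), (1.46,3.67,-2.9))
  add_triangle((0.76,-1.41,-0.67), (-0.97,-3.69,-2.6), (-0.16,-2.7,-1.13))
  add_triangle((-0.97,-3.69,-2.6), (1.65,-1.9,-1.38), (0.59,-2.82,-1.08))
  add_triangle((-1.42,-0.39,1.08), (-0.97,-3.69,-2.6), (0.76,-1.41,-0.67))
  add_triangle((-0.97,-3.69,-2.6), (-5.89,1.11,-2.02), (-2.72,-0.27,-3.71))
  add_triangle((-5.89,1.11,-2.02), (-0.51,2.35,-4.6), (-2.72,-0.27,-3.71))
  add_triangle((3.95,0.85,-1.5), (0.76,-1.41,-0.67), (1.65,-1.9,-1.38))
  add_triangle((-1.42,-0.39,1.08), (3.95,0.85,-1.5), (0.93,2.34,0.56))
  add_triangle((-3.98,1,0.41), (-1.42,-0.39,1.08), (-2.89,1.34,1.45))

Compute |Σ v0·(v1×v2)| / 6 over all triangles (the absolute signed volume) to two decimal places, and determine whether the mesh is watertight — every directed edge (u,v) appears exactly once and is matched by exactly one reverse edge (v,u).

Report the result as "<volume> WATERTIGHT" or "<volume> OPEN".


130.11 WATERTIGHT

Per-triangle v0·(v1×v2)/6:
  t1: +2.6801
  t2: -1.8423
  t3: +0.5814
  t4: +0.5078
  t5: +0.0660
  t6: +0.3258
  t7: +1.3370
  t8: +6.5298
  t9: +1.5831
  t10: +1.5977
  t11: -0.6374
  t12: +0.7096
  t13: +8.5177
  t14: +0.6793
  t15: +7.4211
  t16: +1.7429
  t17: +15.7930
  t18: +0.3581
  t19: +2.3259
  t20: +1.6676
  t21: +0.6661
  t22: +0.2602
  t23: +1.5303
  t24: +2.7687
  t25: +2.0761
  t26: +1.0618
  t27: +22.4064
  t28: -0.0653
  t29: +0.1144
  t30: +6.7922
  t31: +0.1463
  t32: +0.9876
  t33: +1.4329
  t34: +1.7040
  t35: +7.7505
  t36: +6.1851
  t37: -0.4277
  t38: +1.2327
  t39: +1.2042
  t40: +8.8163
  t41: +9.5442
  t42: +0.2143
  t43: +0.8126
  t44: +0.9510
Σ = +130.1090 → |volume| = 130.11

Directed edges: 132 total, each appears once with its reverse present → watertight.


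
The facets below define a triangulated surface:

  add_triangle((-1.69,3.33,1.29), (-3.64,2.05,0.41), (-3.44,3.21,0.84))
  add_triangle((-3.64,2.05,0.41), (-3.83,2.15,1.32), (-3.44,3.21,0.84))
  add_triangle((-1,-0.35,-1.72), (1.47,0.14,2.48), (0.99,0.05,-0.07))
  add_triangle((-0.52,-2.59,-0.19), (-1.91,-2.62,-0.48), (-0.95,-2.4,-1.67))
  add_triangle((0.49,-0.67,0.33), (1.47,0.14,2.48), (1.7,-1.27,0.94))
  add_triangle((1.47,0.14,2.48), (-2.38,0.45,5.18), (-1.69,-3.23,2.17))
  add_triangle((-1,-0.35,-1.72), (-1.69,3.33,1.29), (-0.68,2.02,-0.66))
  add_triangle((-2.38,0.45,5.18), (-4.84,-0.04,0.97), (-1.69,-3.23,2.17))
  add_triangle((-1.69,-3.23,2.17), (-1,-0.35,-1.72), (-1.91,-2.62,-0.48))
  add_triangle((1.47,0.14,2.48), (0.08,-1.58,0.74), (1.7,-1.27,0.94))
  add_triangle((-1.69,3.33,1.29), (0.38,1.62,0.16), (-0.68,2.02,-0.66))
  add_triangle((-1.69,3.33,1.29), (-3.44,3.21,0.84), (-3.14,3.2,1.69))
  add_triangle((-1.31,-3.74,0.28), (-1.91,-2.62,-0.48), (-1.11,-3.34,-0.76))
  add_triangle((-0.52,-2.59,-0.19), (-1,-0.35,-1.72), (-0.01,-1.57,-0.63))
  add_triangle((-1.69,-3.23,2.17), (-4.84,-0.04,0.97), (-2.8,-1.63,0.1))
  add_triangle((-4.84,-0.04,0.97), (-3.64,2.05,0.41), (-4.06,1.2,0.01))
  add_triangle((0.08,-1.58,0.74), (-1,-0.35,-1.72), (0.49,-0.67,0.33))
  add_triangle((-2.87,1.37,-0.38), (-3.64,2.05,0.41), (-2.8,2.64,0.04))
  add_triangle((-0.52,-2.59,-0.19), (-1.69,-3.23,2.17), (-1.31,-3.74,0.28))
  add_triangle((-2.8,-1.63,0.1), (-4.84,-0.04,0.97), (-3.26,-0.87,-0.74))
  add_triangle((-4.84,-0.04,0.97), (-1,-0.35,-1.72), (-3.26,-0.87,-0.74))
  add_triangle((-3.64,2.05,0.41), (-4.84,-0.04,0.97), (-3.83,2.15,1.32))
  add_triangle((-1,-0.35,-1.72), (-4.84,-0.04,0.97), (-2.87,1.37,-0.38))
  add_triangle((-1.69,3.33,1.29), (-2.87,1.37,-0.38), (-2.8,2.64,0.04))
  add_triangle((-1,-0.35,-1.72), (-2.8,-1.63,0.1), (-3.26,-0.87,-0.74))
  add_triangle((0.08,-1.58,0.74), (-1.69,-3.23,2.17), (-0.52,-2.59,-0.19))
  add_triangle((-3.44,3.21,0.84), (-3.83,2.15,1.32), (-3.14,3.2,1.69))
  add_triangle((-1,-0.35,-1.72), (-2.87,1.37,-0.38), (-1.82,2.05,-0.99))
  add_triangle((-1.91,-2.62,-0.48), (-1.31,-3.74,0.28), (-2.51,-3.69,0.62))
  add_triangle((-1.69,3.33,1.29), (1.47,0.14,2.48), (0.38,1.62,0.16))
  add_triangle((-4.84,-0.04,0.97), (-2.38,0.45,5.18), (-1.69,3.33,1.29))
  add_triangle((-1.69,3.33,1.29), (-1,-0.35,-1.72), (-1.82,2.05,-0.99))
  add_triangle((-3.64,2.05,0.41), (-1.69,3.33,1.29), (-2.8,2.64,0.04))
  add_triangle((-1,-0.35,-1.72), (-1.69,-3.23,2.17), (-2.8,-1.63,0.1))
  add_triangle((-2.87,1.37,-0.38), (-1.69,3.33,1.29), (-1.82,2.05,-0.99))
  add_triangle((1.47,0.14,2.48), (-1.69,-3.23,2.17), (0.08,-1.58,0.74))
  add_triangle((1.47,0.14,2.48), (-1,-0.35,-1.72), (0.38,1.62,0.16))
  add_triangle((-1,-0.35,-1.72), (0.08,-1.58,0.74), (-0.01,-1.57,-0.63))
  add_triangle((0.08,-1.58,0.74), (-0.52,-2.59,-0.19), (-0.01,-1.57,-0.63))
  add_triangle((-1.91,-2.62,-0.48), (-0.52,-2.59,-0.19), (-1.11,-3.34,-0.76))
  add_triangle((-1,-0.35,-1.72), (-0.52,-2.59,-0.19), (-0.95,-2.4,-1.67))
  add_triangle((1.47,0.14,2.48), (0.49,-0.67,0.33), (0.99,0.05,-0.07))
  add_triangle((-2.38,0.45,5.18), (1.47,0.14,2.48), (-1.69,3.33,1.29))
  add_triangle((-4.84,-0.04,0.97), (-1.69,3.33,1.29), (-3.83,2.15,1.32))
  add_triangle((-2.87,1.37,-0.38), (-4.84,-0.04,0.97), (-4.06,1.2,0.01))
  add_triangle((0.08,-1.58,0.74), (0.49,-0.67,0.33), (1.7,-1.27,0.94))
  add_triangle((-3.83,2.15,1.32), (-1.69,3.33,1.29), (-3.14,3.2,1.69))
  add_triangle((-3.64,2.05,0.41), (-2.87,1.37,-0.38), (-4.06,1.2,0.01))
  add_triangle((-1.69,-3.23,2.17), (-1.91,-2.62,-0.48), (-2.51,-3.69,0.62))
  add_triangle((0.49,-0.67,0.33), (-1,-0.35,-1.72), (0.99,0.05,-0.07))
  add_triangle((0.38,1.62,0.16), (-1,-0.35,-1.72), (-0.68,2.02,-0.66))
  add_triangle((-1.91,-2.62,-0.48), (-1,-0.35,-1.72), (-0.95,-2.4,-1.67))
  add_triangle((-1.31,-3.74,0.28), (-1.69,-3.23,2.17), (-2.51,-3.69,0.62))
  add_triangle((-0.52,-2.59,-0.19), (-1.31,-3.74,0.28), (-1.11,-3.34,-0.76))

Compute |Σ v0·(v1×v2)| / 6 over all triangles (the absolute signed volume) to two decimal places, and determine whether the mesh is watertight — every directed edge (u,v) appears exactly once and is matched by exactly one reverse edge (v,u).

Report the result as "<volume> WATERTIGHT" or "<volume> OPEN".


Per-triangle v0·(v1×v2)/6:
  t1: -0.1961
  t2: +0.6880
  t3: -0.1083
  t4: +0.8343
  t5: -0.1643
  t6: +7.7465
  t7: +1.2463
  t8: +12.8947
  t9: +0.4176
  t10: +0.9622
  t11: +0.8729
  t12: +0.7921
  t13: +0.6500
  t14: +0.4298
  t15: +3.5701
  t16: +1.0306
  t17: +0.2219
  t18: +0.4947
  t19: +0.3317
  t20: +1.4924
  t21: +0.9219
  t22: +1.4892
  t23: +2.4224
  t24: -0.4480
  t25: +0.7493
  t26: +0.7975
  t27: +0.8133
  t28: +1.1934
  t29: +0.7258
  t30: +2.0184
  t31: +12.3258
  t32: -0.4805
  t33: +1.1065
  t34: +1.6118
  t35: +1.7593
  t36: +1.4981
  t37: +0.0428
  t38: -0.3215
  t39: +0.2010
  t40: -0.2531
  t41: -0.2572
  t42: +0.3002
  t43: +7.1780
  t44: +0.1840
  t45: +0.0469
  t46: +0.0345
  t47: -0.2747
  t48: +0.3967
  t49: -0.1591
  t50: +0.2233
  t51: +0.3121
  t52: +0.9783
  t53: +1.3436
  t54: +0.2294
Σ = +72.9169 → |volume| = 72.92

Directed edges: 162 total, each appears once with its reverse present → watertight.

72.92 WATERTIGHT
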